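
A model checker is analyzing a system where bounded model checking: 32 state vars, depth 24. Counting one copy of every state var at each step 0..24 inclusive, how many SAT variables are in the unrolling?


BMC unrolls to depth k, creating one copy of each state var for steps 0..k.
Step count = 24 + 1 = 25 (steps 0 through 24)
Vars per step = 32
Total = 32 * 25 = 800

800


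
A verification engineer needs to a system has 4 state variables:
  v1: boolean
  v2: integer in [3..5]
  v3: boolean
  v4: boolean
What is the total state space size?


State space = product of domain sizes of all variables.
Domain sizes:
  v1 (boolean): 2
  v2 (integer in [3..5]): 3
  v3 (boolean): 2
  v4 (boolean): 2
Product = 2 * 3 * 2 * 2 = 24

24


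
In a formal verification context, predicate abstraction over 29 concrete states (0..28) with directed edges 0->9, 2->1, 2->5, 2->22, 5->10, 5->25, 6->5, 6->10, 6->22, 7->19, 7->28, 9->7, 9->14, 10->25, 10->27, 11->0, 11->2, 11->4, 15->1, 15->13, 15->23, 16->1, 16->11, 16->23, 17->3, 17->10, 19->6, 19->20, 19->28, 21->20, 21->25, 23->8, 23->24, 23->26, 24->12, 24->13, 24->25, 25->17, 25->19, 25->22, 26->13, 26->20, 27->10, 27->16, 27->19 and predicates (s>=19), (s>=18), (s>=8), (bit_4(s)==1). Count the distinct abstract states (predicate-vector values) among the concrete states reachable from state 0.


BFS from 0:
Concrete reachable: {0, 1, 2, 3, 4, 5, 6, 7, 8, 9, 10, 11, 12, 13, 14, 16, 17, 19, 20, 22, 23, 24, 25, 26, 27, 28}
Abstract via predicates (s>=19), (s>=18), (s>=8), (bit_4(s)==1):
  (0,0,0,0) <- {0, 1, 2, 3, 4, 5, 6, 7}
  (0,0,1,0) <- {8, 9, 10, 11, 12, 13, 14}
  (0,0,1,1) <- {16, 17}
  (1,1,1,1) <- {19, 20, 22, 23, 24, 25, 26, 27, 28}
Distinct abstract states = 4

4


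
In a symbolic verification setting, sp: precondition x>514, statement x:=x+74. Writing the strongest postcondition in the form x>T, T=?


Formula: sp(P, x:=E) = exists old_x. (x = E[old_x/x]) AND P[old_x/x] (old_x is the value of x before the assignment; eliminate old_x by solving x = E[old_x/x] for old_x)
Step 1: Precondition P: x>514, i.e. old_x > 514
Step 2: Assignment gives x = old_x + 74, so old_x = x - 74
Step 3: Substitute into P: x - 74 > 514
Step 4: Simplify: x > 514+74 = 588

588


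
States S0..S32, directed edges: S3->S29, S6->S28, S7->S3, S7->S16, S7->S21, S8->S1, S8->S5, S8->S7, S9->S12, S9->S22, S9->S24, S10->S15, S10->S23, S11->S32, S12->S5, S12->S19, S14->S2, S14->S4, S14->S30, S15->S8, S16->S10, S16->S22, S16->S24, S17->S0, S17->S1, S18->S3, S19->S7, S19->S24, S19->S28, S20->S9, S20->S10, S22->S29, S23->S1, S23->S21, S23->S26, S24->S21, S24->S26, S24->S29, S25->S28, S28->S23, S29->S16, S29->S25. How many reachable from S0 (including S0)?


BFS from S0:
  layer 0: {S0}
Reachable set: {S0}
Count = 1

1


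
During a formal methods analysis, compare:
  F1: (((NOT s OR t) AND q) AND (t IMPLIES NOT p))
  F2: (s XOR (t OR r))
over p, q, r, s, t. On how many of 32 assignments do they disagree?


F1 = (((NOT s OR t) AND q) AND (t IMPLIES NOT p))
F2 = (s XOR (t OR r))
Evaluate both on each of 32 rows (bits = p,q,r,s,t):
  row 0 [00000]: F1=0 F2=0 -> 0
  row 1 [00001]: F1=0 F2=1 (differ) -> 1
  row 2 [00010]: F1=0 F2=1 (differ) -> 1
  row 3 [00011]: F1=0 F2=0 -> 0
  row 4 [00100]: F1=0 F2=1 (differ) -> 1
  row 5 [00101]: F1=0 F2=1 (differ) -> 1
  row 6 [00110]: F1=0 F2=0 -> 0
  row 7 [00111]: F1=0 F2=0 -> 0
  row 8 [01000]: F1=1 F2=0 (differ) -> 1
  row 9 [01001]: F1=1 F2=1 -> 0
  row 10 [01010]: F1=0 F2=1 (differ) -> 1
  row 11 [01011]: F1=1 F2=0 (differ) -> 1
  row 12 [01100]: F1=1 F2=1 -> 0
  row 13 [01101]: F1=1 F2=1 -> 0
  row 14 [01110]: F1=0 F2=0 -> 0
  row 15 [01111]: F1=1 F2=0 (differ) -> 1
  row 16 [10000]: F1=0 F2=0 -> 0
  row 17 [10001]: F1=0 F2=1 (differ) -> 1
  row 18 [10010]: F1=0 F2=1 (differ) -> 1
  row 19 [10011]: F1=0 F2=0 -> 0
  row 20 [10100]: F1=0 F2=1 (differ) -> 1
  row 21 [10101]: F1=0 F2=1 (differ) -> 1
  row 22 [10110]: F1=0 F2=0 -> 0
  row 23 [10111]: F1=0 F2=0 -> 0
  row 24 [11000]: F1=1 F2=0 (differ) -> 1
  row 25 [11001]: F1=0 F2=1 (differ) -> 1
  row 26 [11010]: F1=0 F2=1 (differ) -> 1
  row 27 [11011]: F1=0 F2=0 -> 0
  row 28 [11100]: F1=1 F2=1 -> 0
  row 29 [11101]: F1=0 F2=1 (differ) -> 1
  row 30 [11110]: F1=0 F2=0 -> 0
  row 31 [11111]: F1=0 F2=0 -> 0
Full result column, 8 rows per line (p,q fixed per line; r,s,t runs 000..111 left to right):
  rows 0-7 [p,q=00]: 01101100  (ones: 4)
  rows 8-15 [p,q=01]: 10110001  (ones: 4)
  rows 16-23 [p,q=10]: 01101100  (ones: 4)
  rows 24-31 [p,q=11]: 11100100  (ones: 4)
Disagreements = 4+4+4+4 = 16

16


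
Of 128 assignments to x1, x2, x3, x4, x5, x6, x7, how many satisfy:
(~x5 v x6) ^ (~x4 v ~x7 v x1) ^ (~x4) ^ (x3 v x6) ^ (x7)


CNF with 5 clauses over 7 vars (128 assignments).
An assignment satisfies CNF iff every clause has >=1 true literal.
Check each row (bits = x1,x2,x3,x4,x5,x6,x7; clause T/F shown):
  row 0 [0000000]: clauses=TTTFF -> 0
  row 1 [0000001]: clauses=TTTFT -> 0
  row 2 [0000010]: clauses=TTTTF -> 0
  row 3 [0000011]: clauses=TTTTT -> 1
  row 4 [0000100]: clauses=FTTFF -> 0
  (every remaining row is evaluated the same way; all 128 results are listed next)
Full result column, 8 rows per line (x1,x2,x3,x4 fixed per line; x5,x6,x7 runs 000..111 left to right):
  rows 0-7 [x1,x2,x3,x4=0000]: 00010001  (ones: 2)
  rows 8-15 [x1,x2,x3,x4=0001]: 00000000  (ones: 0)
  rows 16-23 [x1,x2,x3,x4=0010]: 01010001  (ones: 3)
  rows 24-31 [x1,x2,x3,x4=0011]: 00000000  (ones: 0)
  rows 32-39 [x1,x2,x3,x4=0100]: 00010001  (ones: 2)
  rows 40-47 [x1,x2,x3,x4=0101]: 00000000  (ones: 0)
  rows 48-55 [x1,x2,x3,x4=0110]: 01010001  (ones: 3)
  rows 56-63 [x1,x2,x3,x4=0111]: 00000000  (ones: 0)
  rows 64-71 [x1,x2,x3,x4=1000]: 00010001  (ones: 2)
  rows 72-79 [x1,x2,x3,x4=1001]: 00000000  (ones: 0)
  rows 80-87 [x1,x2,x3,x4=1010]: 01010001  (ones: 3)
  rows 88-95 [x1,x2,x3,x4=1011]: 00000000  (ones: 0)
  rows 96-103 [x1,x2,x3,x4=1100]: 00010001  (ones: 2)
  rows 104-111 [x1,x2,x3,x4=1101]: 00000000  (ones: 0)
  rows 112-119 [x1,x2,x3,x4=1110]: 01010001  (ones: 3)
  rows 120-127 [x1,x2,x3,x4=1111]: 00000000  (ones: 0)
Satisfying assignments = 2+0+3+0+2+0+3+0+2+0+3+0+2+0+3+0 = 20

20


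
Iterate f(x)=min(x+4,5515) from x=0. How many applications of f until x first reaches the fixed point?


Step 1: x=0, cap=5515, increment=4
Step 2: x grows by 4 each step until capped at 5515; fixed point is x=5515
Step 3: iterations = ceil(5515/4) = 1379

1379


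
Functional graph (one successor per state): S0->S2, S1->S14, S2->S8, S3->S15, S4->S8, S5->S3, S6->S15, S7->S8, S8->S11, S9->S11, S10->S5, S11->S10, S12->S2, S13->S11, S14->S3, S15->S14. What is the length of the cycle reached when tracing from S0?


Trace from S0 until a state repeats:
  S0 -> S2 -> S8 -> S11 -> S10 -> S5 -> S3 -> S15 -> S14 -> S3
S3 first seen at step 6, revisited at step 9.
Cycle length = 9 - 6 = 3

3


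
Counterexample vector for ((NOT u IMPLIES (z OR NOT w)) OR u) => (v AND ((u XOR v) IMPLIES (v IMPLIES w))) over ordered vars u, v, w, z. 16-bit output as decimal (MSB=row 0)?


F1 = ((NOT u IMPLIES (z OR NOT w)) OR u)
F2 = (v AND ((u XOR v) IMPLIES (v IMPLIES w)))
Counterexample to F1=>F2 is where F1=1 and F2=0.
Evaluate each row (bits = u,v,w,z, MSB first):
  row 0 [0000]: F1=1 F2=0 -> F1&~F2 -> 1
  row 1 [0001]: F1=1 F2=0 -> F1&~F2 -> 1
  row 2 [0010]: F1=0 F2=0 -> F1&~F2 -> 0
  row 3 [0011]: F1=1 F2=0 -> F1&~F2 -> 1
  row 4 [0100]: F1=1 F2=0 -> F1&~F2 -> 1
  row 5 [0101]: F1=1 F2=0 -> F1&~F2 -> 1
  row 6 [0110]: F1=0 F2=1 -> F1&~F2 -> 0
  row 7 [0111]: F1=1 F2=1 -> F1&~F2 -> 0
  row 8 [1000]: F1=1 F2=0 -> F1&~F2 -> 1
  row 9 [1001]: F1=1 F2=0 -> F1&~F2 -> 1
  row 10 [1010]: F1=1 F2=0 -> F1&~F2 -> 1
  row 11 [1011]: F1=1 F2=0 -> F1&~F2 -> 1
  row 12 [1100]: F1=1 F2=1 -> F1&~F2 -> 0
  row 13 [1101]: F1=1 F2=1 -> F1&~F2 -> 0
  row 14 [1110]: F1=1 F2=1 -> F1&~F2 -> 0
  row 15 [1111]: F1=1 F2=1 -> F1&~F2 -> 0
Full result column, 4 rows per line (u,v fixed per line; w,z runs 00..11 left to right):
  rows 0-3 [u,v=00]: 1101  = hex D
  rows 4-7 [u,v=01]: 1100  = hex C
  rows 8-11 [u,v=10]: 1111  = hex F
  rows 12-15 [u,v=11]: 0000  = hex 0
Counterexample vector (row 0 .. row 15) = 1101110011110000
Output column grouped in 4s = 1101 1100 1111 0000 = 0xDCF0
Convert to decimal digit by digit (value = value*16 + digit):
  D -> 13
  13*16 + 12 (C) = 220
  220*16 + 15 (F) = 3535
  3535*16 + 0 = 56560
Decimal = 56560

56560


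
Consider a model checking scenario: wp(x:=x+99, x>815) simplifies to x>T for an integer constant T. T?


Formula: wp(x:=E, P) = P[E/x] (substitute E for x in postcondition)
Step 1: Postcondition: x>815
Step 2: Substitute x+99 for x: x+99>815
Step 3: Solve for x: x > 815-99 = 716

716


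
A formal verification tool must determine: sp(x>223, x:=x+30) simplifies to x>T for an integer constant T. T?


Formula: sp(P, x:=E) = exists old_x. (x = E[old_x/x]) AND P[old_x/x] (old_x is the value of x before the assignment; eliminate old_x by solving x = E[old_x/x] for old_x)
Step 1: Precondition P: x>223, i.e. old_x > 223
Step 2: Assignment gives x = old_x + 30, so old_x = x - 30
Step 3: Substitute into P: x - 30 > 223
Step 4: Simplify: x > 223+30 = 253

253


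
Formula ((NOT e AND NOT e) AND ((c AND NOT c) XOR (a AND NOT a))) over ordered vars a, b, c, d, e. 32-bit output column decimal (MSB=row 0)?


Formula: ((NOT e AND NOT e) AND ((c AND NOT c) XOR (a AND NOT a))) over a, b, c, d, e (32 rows)
Evaluate each row (bits = a,b,c,d,e, MSB first):
  row 0 [00000]: ((NOT 0 AND NOT 0) AND ((0 AND NOT 0) XOR (0 AND NOT 0))) -> 0
  row 1 [00001]: ((NOT 1 AND NOT 1) AND ((0 AND NOT 0) XOR (0 AND NOT 0))) -> 0
  row 2 [00010]: ((NOT 0 AND NOT 0) AND ((0 AND NOT 0) XOR (0 AND NOT 0))) -> 0
  row 3 [00011]: ((NOT 1 AND NOT 1) AND ((0 AND NOT 0) XOR (0 AND NOT 0))) -> 0
  row 4 [00100]: ((NOT 0 AND NOT 0) AND ((1 AND NOT 1) XOR (0 AND NOT 0))) -> 0
  row 5 [00101]: ((NOT 1 AND NOT 1) AND ((1 AND NOT 1) XOR (0 AND NOT 0))) -> 0
  row 6 [00110]: ((NOT 0 AND NOT 0) AND ((1 AND NOT 1) XOR (0 AND NOT 0))) -> 0
  row 7 [00111]: ((NOT 1 AND NOT 1) AND ((1 AND NOT 1) XOR (0 AND NOT 0))) -> 0
  row 8 [01000]: ((NOT 0 AND NOT 0) AND ((0 AND NOT 0) XOR (0 AND NOT 0))) -> 0
  row 9 [01001]: ((NOT 1 AND NOT 1) AND ((0 AND NOT 0) XOR (0 AND NOT 0))) -> 0
  row 10 [01010]: ((NOT 0 AND NOT 0) AND ((0 AND NOT 0) XOR (0 AND NOT 0))) -> 0
  row 11 [01011]: ((NOT 1 AND NOT 1) AND ((0 AND NOT 0) XOR (0 AND NOT 0))) -> 0
  row 12 [01100]: ((NOT 0 AND NOT 0) AND ((1 AND NOT 1) XOR (0 AND NOT 0))) -> 0
  row 13 [01101]: ((NOT 1 AND NOT 1) AND ((1 AND NOT 1) XOR (0 AND NOT 0))) -> 0
  row 14 [01110]: ((NOT 0 AND NOT 0) AND ((1 AND NOT 1) XOR (0 AND NOT 0))) -> 0
  row 15 [01111]: ((NOT 1 AND NOT 1) AND ((1 AND NOT 1) XOR (0 AND NOT 0))) -> 0
  row 16 [10000]: ((NOT 0 AND NOT 0) AND ((0 AND NOT 0) XOR (1 AND NOT 1))) -> 0
  row 17 [10001]: ((NOT 1 AND NOT 1) AND ((0 AND NOT 0) XOR (1 AND NOT 1))) -> 0
  row 18 [10010]: ((NOT 0 AND NOT 0) AND ((0 AND NOT 0) XOR (1 AND NOT 1))) -> 0
  row 19 [10011]: ((NOT 1 AND NOT 1) AND ((0 AND NOT 0) XOR (1 AND NOT 1))) -> 0
  row 20 [10100]: ((NOT 0 AND NOT 0) AND ((1 AND NOT 1) XOR (1 AND NOT 1))) -> 0
  row 21 [10101]: ((NOT 1 AND NOT 1) AND ((1 AND NOT 1) XOR (1 AND NOT 1))) -> 0
  row 22 [10110]: ((NOT 0 AND NOT 0) AND ((1 AND NOT 1) XOR (1 AND NOT 1))) -> 0
  row 23 [10111]: ((NOT 1 AND NOT 1) AND ((1 AND NOT 1) XOR (1 AND NOT 1))) -> 0
  row 24 [11000]: ((NOT 0 AND NOT 0) AND ((0 AND NOT 0) XOR (1 AND NOT 1))) -> 0
  row 25 [11001]: ((NOT 1 AND NOT 1) AND ((0 AND NOT 0) XOR (1 AND NOT 1))) -> 0
  row 26 [11010]: ((NOT 0 AND NOT 0) AND ((0 AND NOT 0) XOR (1 AND NOT 1))) -> 0
  row 27 [11011]: ((NOT 1 AND NOT 1) AND ((0 AND NOT 0) XOR (1 AND NOT 1))) -> 0
  row 28 [11100]: ((NOT 0 AND NOT 0) AND ((1 AND NOT 1) XOR (1 AND NOT 1))) -> 0
  row 29 [11101]: ((NOT 1 AND NOT 1) AND ((1 AND NOT 1) XOR (1 AND NOT 1))) -> 0
  row 30 [11110]: ((NOT 0 AND NOT 0) AND ((1 AND NOT 1) XOR (1 AND NOT 1))) -> 0
  row 31 [11111]: ((NOT 1 AND NOT 1) AND ((1 AND NOT 1) XOR (1 AND NOT 1))) -> 0
Full result column, 4 rows per line (a,b,c fixed per line; d,e runs 00..11 left to right):
  rows 0-3 [a,b,c=000]: 0000  = hex 0
  rows 4-7 [a,b,c=001]: 0000  = hex 0
  rows 8-11 [a,b,c=010]: 0000  = hex 0
  rows 12-15 [a,b,c=011]: 0000  = hex 0
  rows 16-19 [a,b,c=100]: 0000  = hex 0
  rows 20-23 [a,b,c=101]: 0000  = hex 0
  rows 24-27 [a,b,c=110]: 0000  = hex 0
  rows 28-31 [a,b,c=111]: 0000  = hex 0
Output column (row 0 .. row 31) = 00000000000000000000000000000000
Output column grouped in 4s = 0000 0000 0000 0000 0000 0000 0000 0000 = 0x00000000
Convert to decimal digit by digit (value = value*16 + digit):
  0 -> 0
  0*16 + 0 = 0
  0*16 + 0 = 0
  0*16 + 0 = 0
  0*16 + 0 = 0
  0*16 + 0 = 0
  0*16 + 0 = 0
  0*16 + 0 = 0
Decimal = 0

0


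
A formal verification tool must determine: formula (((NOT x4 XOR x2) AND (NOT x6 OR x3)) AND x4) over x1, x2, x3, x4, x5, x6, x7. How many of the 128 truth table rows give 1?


Formula: (((NOT x4 XOR x2) AND (NOT x6 OR x3)) AND x4) over 7 vars (128 rows)
Evaluate each row (x1, x2, x3, x4, x5, x6, x7 as bits, MSB first):
  row 0 [0000000]: (((NOT 0 XOR 0) AND (NOT 0 OR 0)) AND 0) -> 0
  row 1 [0000001]: (((NOT 0 XOR 0) AND (NOT 0 OR 0)) AND 0) -> 0
  row 2 [0000010]: (((NOT 0 XOR 0) AND (NOT 1 OR 0)) AND 0) -> 0
  row 3 [0000011]: (((NOT 0 XOR 0) AND (NOT 1 OR 0)) AND 0) -> 0
  row 4 [0000100]: (((NOT 0 XOR 0) AND (NOT 0 OR 0)) AND 0) -> 0
  (every remaining row is evaluated the same way; all 128 results are listed next)
Full result column, 8 rows per line (x1,x2,x3,x4 fixed per line; x5,x6,x7 runs 000..111 left to right):
  rows 0-7 [x1,x2,x3,x4=0000]: 00000000  (ones: 0)
  rows 8-15 [x1,x2,x3,x4=0001]: 00000000  (ones: 0)
  rows 16-23 [x1,x2,x3,x4=0010]: 00000000  (ones: 0)
  rows 24-31 [x1,x2,x3,x4=0011]: 00000000  (ones: 0)
  rows 32-39 [x1,x2,x3,x4=0100]: 00000000  (ones: 0)
  rows 40-47 [x1,x2,x3,x4=0101]: 11001100  (ones: 4)
  rows 48-55 [x1,x2,x3,x4=0110]: 00000000  (ones: 0)
  rows 56-63 [x1,x2,x3,x4=0111]: 11111111  (ones: 8)
  rows 64-71 [x1,x2,x3,x4=1000]: 00000000  (ones: 0)
  rows 72-79 [x1,x2,x3,x4=1001]: 00000000  (ones: 0)
  rows 80-87 [x1,x2,x3,x4=1010]: 00000000  (ones: 0)
  rows 88-95 [x1,x2,x3,x4=1011]: 00000000  (ones: 0)
  rows 96-103 [x1,x2,x3,x4=1100]: 00000000  (ones: 0)
  rows 104-111 [x1,x2,x3,x4=1101]: 11001100  (ones: 4)
  rows 112-119 [x1,x2,x3,x4=1110]: 00000000  (ones: 0)
  rows 120-127 [x1,x2,x3,x4=1111]: 11111111  (ones: 8)
Count of 1-rows = 0+0+0+0+0+4+0+8+0+0+0+0+0+4+0+8 = 24

24


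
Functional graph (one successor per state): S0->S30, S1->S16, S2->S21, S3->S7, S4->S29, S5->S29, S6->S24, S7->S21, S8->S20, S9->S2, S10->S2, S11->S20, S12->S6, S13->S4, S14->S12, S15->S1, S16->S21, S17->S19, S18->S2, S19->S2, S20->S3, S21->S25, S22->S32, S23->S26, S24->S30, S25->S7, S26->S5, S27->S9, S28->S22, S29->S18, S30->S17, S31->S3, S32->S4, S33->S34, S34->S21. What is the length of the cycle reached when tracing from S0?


Trace from S0 until a state repeats:
  S0 -> S30 -> S17 -> S19 -> S2 -> S21 -> S25 -> S7 -> S21
S21 first seen at step 5, revisited at step 8.
Cycle length = 8 - 5 = 3

3


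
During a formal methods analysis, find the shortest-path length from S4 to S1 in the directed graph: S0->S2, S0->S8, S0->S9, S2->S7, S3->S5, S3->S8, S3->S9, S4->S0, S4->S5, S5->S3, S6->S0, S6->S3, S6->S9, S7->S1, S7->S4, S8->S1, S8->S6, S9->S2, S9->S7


BFS layer-by-layer from S4:
  dist 0: {S4}
  dist 1: {S0, S5}
  dist 2: {S2, S3, S8, S9}
  dist 3: {S1, S6, S7}
  -> S1 reached at distance 3
Shortest path length = 3

3


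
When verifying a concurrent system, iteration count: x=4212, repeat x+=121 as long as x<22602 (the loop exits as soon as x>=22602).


Step 1: x goes from 4212 toward 22602 by 121; the body runs while x<22602, so iterations = ceil((bound-start)/step)
Step 2: Distance=18390
Step 3: ceil(18390/121)=152

152


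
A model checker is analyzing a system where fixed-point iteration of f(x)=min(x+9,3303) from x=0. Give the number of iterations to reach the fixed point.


Step 1: x=0, cap=3303, increment=9
Step 2: x grows by 9 each step until capped at 3303; fixed point is x=3303
Step 3: iterations = ceil(3303/9) = 367

367


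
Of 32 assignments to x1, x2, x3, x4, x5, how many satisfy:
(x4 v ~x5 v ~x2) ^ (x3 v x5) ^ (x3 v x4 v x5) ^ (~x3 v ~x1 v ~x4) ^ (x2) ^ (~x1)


CNF with 6 clauses over 5 vars (32 assignments).
An assignment satisfies CNF iff every clause has >=1 true literal.
Check each row (bits = x1,x2,x3,x4,x5; clause T/F shown):
  row 0 [00000]: clauses=TFFTFT -> 0
  row 1 [00001]: clauses=TTTTFT -> 0
  row 2 [00010]: clauses=TFTTFT -> 0
  row 3 [00011]: clauses=TTTTFT -> 0
  row 4 [00100]: clauses=TTTTFT -> 0
  row 5 [00101]: clauses=TTTTFT -> 0
  row 6 [00110]: clauses=TTTTFT -> 0
  row 7 [00111]: clauses=TTTTFT -> 0
  row 8 [01000]: clauses=TFFTTT -> 0
  row 9 [01001]: clauses=FTTTTT -> 0
  row 10 [01010]: clauses=TFTTTT -> 0
  row 11 [01011]: clauses=TTTTTT -> 1
  row 12 [01100]: clauses=TTTTTT -> 1
  row 13 [01101]: clauses=FTTTTT -> 0
  row 14 [01110]: clauses=TTTTTT -> 1
  row 15 [01111]: clauses=TTTTTT -> 1
  row 16 [10000]: clauses=TFFTFF -> 0
  row 17 [10001]: clauses=TTTTFF -> 0
  row 18 [10010]: clauses=TFTTFF -> 0
  row 19 [10011]: clauses=TTTTFF -> 0
  row 20 [10100]: clauses=TTTTFF -> 0
  row 21 [10101]: clauses=TTTTFF -> 0
  row 22 [10110]: clauses=TTTFFF -> 0
  row 23 [10111]: clauses=TTTFFF -> 0
  row 24 [11000]: clauses=TFFTTF -> 0
  row 25 [11001]: clauses=FTTTTF -> 0
  row 26 [11010]: clauses=TFTTTF -> 0
  row 27 [11011]: clauses=TTTTTF -> 0
  row 28 [11100]: clauses=TTTTTF -> 0
  row 29 [11101]: clauses=FTTTTF -> 0
  row 30 [11110]: clauses=TTTFTF -> 0
  row 31 [11111]: clauses=TTTFTF -> 0
Full result column, 8 rows per line (x1,x2 fixed per line; x3,x4,x5 runs 000..111 left to right):
  rows 0-7 [x1,x2=00]: 00000000  (ones: 0)
  rows 8-15 [x1,x2=01]: 00011011  (ones: 4)
  rows 16-23 [x1,x2=10]: 00000000  (ones: 0)
  rows 24-31 [x1,x2=11]: 00000000  (ones: 0)
Satisfying assignments = 0+4+0+0 = 4

4


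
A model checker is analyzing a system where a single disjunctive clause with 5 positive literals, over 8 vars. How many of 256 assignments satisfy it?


Step 1: Total=2^8=256
Step 2: Unsat when all 5 false: 2^3=8
Step 3: Sat=256-8=248

248


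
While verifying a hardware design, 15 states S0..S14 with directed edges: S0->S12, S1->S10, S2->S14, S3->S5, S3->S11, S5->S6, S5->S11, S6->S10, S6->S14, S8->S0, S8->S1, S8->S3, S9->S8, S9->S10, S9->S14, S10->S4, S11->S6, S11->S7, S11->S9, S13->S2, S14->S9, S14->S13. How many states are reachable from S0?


BFS from S0:
  layer 0: {S0}
  layer 1: {S12}
Reachable set: {S0, S12}
Count = 2

2


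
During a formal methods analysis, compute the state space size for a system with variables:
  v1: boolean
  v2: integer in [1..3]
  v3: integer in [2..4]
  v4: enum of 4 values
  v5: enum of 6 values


State space = product of domain sizes of all variables.
Domain sizes:
  v1 (boolean): 2
  v2 (integer in [1..3]): 3
  v3 (integer in [2..4]): 3
  v4 (enum of 4 values): 4
  v5 (enum of 6 values): 6
Product = 2 * 3 * 3 * 4 * 6 = 432

432


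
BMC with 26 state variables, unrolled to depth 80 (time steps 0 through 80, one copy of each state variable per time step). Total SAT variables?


BMC unrolls to depth k, creating one copy of each state var for steps 0..k.
Step count = 80 + 1 = 81 (steps 0 through 80)
Vars per step = 26
Total = 26 * 81 = 2106

2106


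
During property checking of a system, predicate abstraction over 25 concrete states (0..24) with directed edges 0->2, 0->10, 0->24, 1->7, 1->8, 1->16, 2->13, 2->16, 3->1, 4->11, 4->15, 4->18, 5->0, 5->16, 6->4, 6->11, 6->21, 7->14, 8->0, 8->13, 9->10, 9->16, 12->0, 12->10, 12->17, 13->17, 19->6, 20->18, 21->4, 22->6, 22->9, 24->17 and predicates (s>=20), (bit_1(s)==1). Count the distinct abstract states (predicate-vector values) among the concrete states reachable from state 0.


BFS from 0:
Concrete reachable: {0, 2, 10, 13, 16, 17, 24}
Abstract via predicates (s>=20), (bit_1(s)==1):
  (0,0) <- {0, 13, 16, 17}
  (0,1) <- {2, 10}
  (1,0) <- {24}
Distinct abstract states = 3

3


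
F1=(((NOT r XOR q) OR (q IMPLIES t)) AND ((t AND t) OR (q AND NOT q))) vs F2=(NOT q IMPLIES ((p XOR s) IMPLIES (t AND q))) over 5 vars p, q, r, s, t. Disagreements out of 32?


F1 = (((NOT r XOR q) OR (q IMPLIES t)) AND ((t AND t) OR (q AND NOT q)))
F2 = (NOT q IMPLIES ((p XOR s) IMPLIES (t AND q)))
Evaluate both on each of 32 rows (bits = p,q,r,s,t):
  row 0 [00000]: F1=0 F2=1 (differ) -> 1
  row 1 [00001]: F1=1 F2=1 -> 0
  row 2 [00010]: F1=0 F2=0 -> 0
  row 3 [00011]: F1=1 F2=0 (differ) -> 1
  row 4 [00100]: F1=0 F2=1 (differ) -> 1
  row 5 [00101]: F1=1 F2=1 -> 0
  row 6 [00110]: F1=0 F2=0 -> 0
  row 7 [00111]: F1=1 F2=0 (differ) -> 1
  row 8 [01000]: F1=0 F2=1 (differ) -> 1
  row 9 [01001]: F1=1 F2=1 -> 0
  row 10 [01010]: F1=0 F2=1 (differ) -> 1
  row 11 [01011]: F1=1 F2=1 -> 0
  row 12 [01100]: F1=0 F2=1 (differ) -> 1
  row 13 [01101]: F1=1 F2=1 -> 0
  row 14 [01110]: F1=0 F2=1 (differ) -> 1
  row 15 [01111]: F1=1 F2=1 -> 0
  row 16 [10000]: F1=0 F2=0 -> 0
  row 17 [10001]: F1=1 F2=0 (differ) -> 1
  row 18 [10010]: F1=0 F2=1 (differ) -> 1
  row 19 [10011]: F1=1 F2=1 -> 0
  row 20 [10100]: F1=0 F2=0 -> 0
  row 21 [10101]: F1=1 F2=0 (differ) -> 1
  row 22 [10110]: F1=0 F2=1 (differ) -> 1
  row 23 [10111]: F1=1 F2=1 -> 0
  row 24 [11000]: F1=0 F2=1 (differ) -> 1
  row 25 [11001]: F1=1 F2=1 -> 0
  row 26 [11010]: F1=0 F2=1 (differ) -> 1
  row 27 [11011]: F1=1 F2=1 -> 0
  row 28 [11100]: F1=0 F2=1 (differ) -> 1
  row 29 [11101]: F1=1 F2=1 -> 0
  row 30 [11110]: F1=0 F2=1 (differ) -> 1
  row 31 [11111]: F1=1 F2=1 -> 0
Full result column, 8 rows per line (p,q fixed per line; r,s,t runs 000..111 left to right):
  rows 0-7 [p,q=00]: 10011001  (ones: 4)
  rows 8-15 [p,q=01]: 10101010  (ones: 4)
  rows 16-23 [p,q=10]: 01100110  (ones: 4)
  rows 24-31 [p,q=11]: 10101010  (ones: 4)
Disagreements = 4+4+4+4 = 16

16


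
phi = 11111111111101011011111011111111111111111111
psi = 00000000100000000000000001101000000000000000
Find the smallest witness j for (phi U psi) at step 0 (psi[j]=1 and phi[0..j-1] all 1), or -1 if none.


(phi U psi) at 0: need smallest j with psi[j]=1 and phi[i]=1 for all i in [0,j).
Scan from step 0:
  step 0: phi=1, psi=0 -> continue
  step 1: phi=1, psi=0 -> continue
  step 2: phi=1, psi=0 -> continue
  step 3: phi=1, psi=0 -> continue
  step 8: psi=1 and phi held for [0,8) -> witness found
Witness step = 8

8


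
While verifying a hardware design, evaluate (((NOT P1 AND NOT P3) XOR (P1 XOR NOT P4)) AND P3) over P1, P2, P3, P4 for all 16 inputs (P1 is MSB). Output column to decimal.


Formula: (((NOT P1 AND NOT P3) XOR (P1 XOR NOT P4)) AND P3) over P1, P2, P3, P4 (16 rows)
Evaluate each row (bits = P1,P2,P3,P4, MSB first):
  row 0 [0000]: (((NOT 0 AND NOT 0) XOR (0 XOR NOT 0)) AND 0) -> 0
  row 1 [0001]: (((NOT 0 AND NOT 0) XOR (0 XOR NOT 1)) AND 0) -> 0
  row 2 [0010]: (((NOT 0 AND NOT 1) XOR (0 XOR NOT 0)) AND 1) -> 1
  row 3 [0011]: (((NOT 0 AND NOT 1) XOR (0 XOR NOT 1)) AND 1) -> 0
  row 4 [0100]: (((NOT 0 AND NOT 0) XOR (0 XOR NOT 0)) AND 0) -> 0
  row 5 [0101]: (((NOT 0 AND NOT 0) XOR (0 XOR NOT 1)) AND 0) -> 0
  row 6 [0110]: (((NOT 0 AND NOT 1) XOR (0 XOR NOT 0)) AND 1) -> 1
  row 7 [0111]: (((NOT 0 AND NOT 1) XOR (0 XOR NOT 1)) AND 1) -> 0
  row 8 [1000]: (((NOT 1 AND NOT 0) XOR (1 XOR NOT 0)) AND 0) -> 0
  row 9 [1001]: (((NOT 1 AND NOT 0) XOR (1 XOR NOT 1)) AND 0) -> 0
  row 10 [1010]: (((NOT 1 AND NOT 1) XOR (1 XOR NOT 0)) AND 1) -> 0
  row 11 [1011]: (((NOT 1 AND NOT 1) XOR (1 XOR NOT 1)) AND 1) -> 1
  row 12 [1100]: (((NOT 1 AND NOT 0) XOR (1 XOR NOT 0)) AND 0) -> 0
  row 13 [1101]: (((NOT 1 AND NOT 0) XOR (1 XOR NOT 1)) AND 0) -> 0
  row 14 [1110]: (((NOT 1 AND NOT 1) XOR (1 XOR NOT 0)) AND 1) -> 0
  row 15 [1111]: (((NOT 1 AND NOT 1) XOR (1 XOR NOT 1)) AND 1) -> 1
Full result column, 4 rows per line (P1,P2 fixed per line; P3,P4 runs 00..11 left to right):
  rows 0-3 [P1,P2=00]: 0010  = hex 2
  rows 4-7 [P1,P2=01]: 0010  = hex 2
  rows 8-11 [P1,P2=10]: 0001  = hex 1
  rows 12-15 [P1,P2=11]: 0001  = hex 1
Output column (row 0 .. row 15) = 0010001000010001
Output column grouped in 4s = 0010 0010 0001 0001 = 0x2211
Convert to decimal digit by digit (value = value*16 + digit):
  2 -> 2
  2*16 + 2 = 34
  34*16 + 1 = 545
  545*16 + 1 = 8721
Decimal = 8721

8721


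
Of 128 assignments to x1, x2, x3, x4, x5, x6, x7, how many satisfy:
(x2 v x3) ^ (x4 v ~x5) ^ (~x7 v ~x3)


CNF with 3 clauses over 7 vars (128 assignments).
An assignment satisfies CNF iff every clause has >=1 true literal.
Check each row (bits = x1,x2,x3,x4,x5,x6,x7; clause T/F shown):
  row 0 [0000000]: clauses=FTT -> 0
  row 1 [0000001]: clauses=FTT -> 0
  row 2 [0000010]: clauses=FTT -> 0
  row 3 [0000011]: clauses=FTT -> 0
  row 4 [0000100]: clauses=FFT -> 0
  (every remaining row is evaluated the same way; all 128 results are listed next)
Full result column, 8 rows per line (x1,x2,x3,x4 fixed per line; x5,x6,x7 runs 000..111 left to right):
  rows 0-7 [x1,x2,x3,x4=0000]: 00000000  (ones: 0)
  rows 8-15 [x1,x2,x3,x4=0001]: 00000000  (ones: 0)
  rows 16-23 [x1,x2,x3,x4=0010]: 10100000  (ones: 2)
  rows 24-31 [x1,x2,x3,x4=0011]: 10101010  (ones: 4)
  rows 32-39 [x1,x2,x3,x4=0100]: 11110000  (ones: 4)
  rows 40-47 [x1,x2,x3,x4=0101]: 11111111  (ones: 8)
  rows 48-55 [x1,x2,x3,x4=0110]: 10100000  (ones: 2)
  rows 56-63 [x1,x2,x3,x4=0111]: 10101010  (ones: 4)
  rows 64-71 [x1,x2,x3,x4=1000]: 00000000  (ones: 0)
  rows 72-79 [x1,x2,x3,x4=1001]: 00000000  (ones: 0)
  rows 80-87 [x1,x2,x3,x4=1010]: 10100000  (ones: 2)
  rows 88-95 [x1,x2,x3,x4=1011]: 10101010  (ones: 4)
  rows 96-103 [x1,x2,x3,x4=1100]: 11110000  (ones: 4)
  rows 104-111 [x1,x2,x3,x4=1101]: 11111111  (ones: 8)
  rows 112-119 [x1,x2,x3,x4=1110]: 10100000  (ones: 2)
  rows 120-127 [x1,x2,x3,x4=1111]: 10101010  (ones: 4)
Satisfying assignments = 0+0+2+4+4+8+2+4+0+0+2+4+4+8+2+4 = 48

48


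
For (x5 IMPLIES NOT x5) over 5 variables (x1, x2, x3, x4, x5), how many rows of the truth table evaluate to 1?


Formula: (x5 IMPLIES NOT x5) over 5 vars (32 rows)
Evaluate each row (x1, x2, x3, x4, x5 as bits, MSB first):
  row 0 [00000]: (0 IMPLIES NOT 0) -> 1
  row 1 [00001]: (1 IMPLIES NOT 1) -> 0
  row 2 [00010]: (0 IMPLIES NOT 0) -> 1
  row 3 [00011]: (1 IMPLIES NOT 1) -> 0
  row 4 [00100]: (0 IMPLIES NOT 0) -> 1
  row 5 [00101]: (1 IMPLIES NOT 1) -> 0
  row 6 [00110]: (0 IMPLIES NOT 0) -> 1
  row 7 [00111]: (1 IMPLIES NOT 1) -> 0
  row 8 [01000]: (0 IMPLIES NOT 0) -> 1
  row 9 [01001]: (1 IMPLIES NOT 1) -> 0
  row 10 [01010]: (0 IMPLIES NOT 0) -> 1
  row 11 [01011]: (1 IMPLIES NOT 1) -> 0
  row 12 [01100]: (0 IMPLIES NOT 0) -> 1
  row 13 [01101]: (1 IMPLIES NOT 1) -> 0
  row 14 [01110]: (0 IMPLIES NOT 0) -> 1
  row 15 [01111]: (1 IMPLIES NOT 1) -> 0
  row 16 [10000]: (0 IMPLIES NOT 0) -> 1
  row 17 [10001]: (1 IMPLIES NOT 1) -> 0
  row 18 [10010]: (0 IMPLIES NOT 0) -> 1
  row 19 [10011]: (1 IMPLIES NOT 1) -> 0
  row 20 [10100]: (0 IMPLIES NOT 0) -> 1
  row 21 [10101]: (1 IMPLIES NOT 1) -> 0
  row 22 [10110]: (0 IMPLIES NOT 0) -> 1
  row 23 [10111]: (1 IMPLIES NOT 1) -> 0
  row 24 [11000]: (0 IMPLIES NOT 0) -> 1
  row 25 [11001]: (1 IMPLIES NOT 1) -> 0
  row 26 [11010]: (0 IMPLIES NOT 0) -> 1
  row 27 [11011]: (1 IMPLIES NOT 1) -> 0
  row 28 [11100]: (0 IMPLIES NOT 0) -> 1
  row 29 [11101]: (1 IMPLIES NOT 1) -> 0
  row 30 [11110]: (0 IMPLIES NOT 0) -> 1
  row 31 [11111]: (1 IMPLIES NOT 1) -> 0
Full result column, 8 rows per line (x1,x2 fixed per line; x3,x4,x5 runs 000..111 left to right):
  rows 0-7 [x1,x2=00]: 10101010  (ones: 4)
  rows 8-15 [x1,x2=01]: 10101010  (ones: 4)
  rows 16-23 [x1,x2=10]: 10101010  (ones: 4)
  rows 24-31 [x1,x2=11]: 10101010  (ones: 4)
Count of 1-rows = 4+4+4+4 = 16

16


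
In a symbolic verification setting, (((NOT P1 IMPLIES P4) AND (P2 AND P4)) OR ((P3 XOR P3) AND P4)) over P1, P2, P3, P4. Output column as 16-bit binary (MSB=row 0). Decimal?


Formula: (((NOT P1 IMPLIES P4) AND (P2 AND P4)) OR ((P3 XOR P3) AND P4)) over P1, P2, P3, P4 (16 rows)
Evaluate each row (bits = P1,P2,P3,P4, MSB first):
  row 0 [0000]: (((NOT 0 IMPLIES 0) AND (0 AND 0)) OR ((0 XOR 0) AND 0)) -> 0
  row 1 [0001]: (((NOT 0 IMPLIES 1) AND (0 AND 1)) OR ((0 XOR 0) AND 1)) -> 0
  row 2 [0010]: (((NOT 0 IMPLIES 0) AND (0 AND 0)) OR ((1 XOR 1) AND 0)) -> 0
  row 3 [0011]: (((NOT 0 IMPLIES 1) AND (0 AND 1)) OR ((1 XOR 1) AND 1)) -> 0
  row 4 [0100]: (((NOT 0 IMPLIES 0) AND (1 AND 0)) OR ((0 XOR 0) AND 0)) -> 0
  row 5 [0101]: (((NOT 0 IMPLIES 1) AND (1 AND 1)) OR ((0 XOR 0) AND 1)) -> 1
  row 6 [0110]: (((NOT 0 IMPLIES 0) AND (1 AND 0)) OR ((1 XOR 1) AND 0)) -> 0
  row 7 [0111]: (((NOT 0 IMPLIES 1) AND (1 AND 1)) OR ((1 XOR 1) AND 1)) -> 1
  row 8 [1000]: (((NOT 1 IMPLIES 0) AND (0 AND 0)) OR ((0 XOR 0) AND 0)) -> 0
  row 9 [1001]: (((NOT 1 IMPLIES 1) AND (0 AND 1)) OR ((0 XOR 0) AND 1)) -> 0
  row 10 [1010]: (((NOT 1 IMPLIES 0) AND (0 AND 0)) OR ((1 XOR 1) AND 0)) -> 0
  row 11 [1011]: (((NOT 1 IMPLIES 1) AND (0 AND 1)) OR ((1 XOR 1) AND 1)) -> 0
  row 12 [1100]: (((NOT 1 IMPLIES 0) AND (1 AND 0)) OR ((0 XOR 0) AND 0)) -> 0
  row 13 [1101]: (((NOT 1 IMPLIES 1) AND (1 AND 1)) OR ((0 XOR 0) AND 1)) -> 1
  row 14 [1110]: (((NOT 1 IMPLIES 0) AND (1 AND 0)) OR ((1 XOR 1) AND 0)) -> 0
  row 15 [1111]: (((NOT 1 IMPLIES 1) AND (1 AND 1)) OR ((1 XOR 1) AND 1)) -> 1
Full result column, 4 rows per line (P1,P2 fixed per line; P3,P4 runs 00..11 left to right):
  rows 0-3 [P1,P2=00]: 0000  = hex 0
  rows 4-7 [P1,P2=01]: 0101  = hex 5
  rows 8-11 [P1,P2=10]: 0000  = hex 0
  rows 12-15 [P1,P2=11]: 0101  = hex 5
Output column (row 0 .. row 15) = 0000010100000101
Output column grouped in 4s = 0000 0101 0000 0101 = 0x0505
Convert to decimal digit by digit (value = value*16 + digit):
  0 -> 0
  0*16 + 5 = 5
  5*16 + 0 = 80
  80*16 + 5 = 1285
Decimal = 1285

1285


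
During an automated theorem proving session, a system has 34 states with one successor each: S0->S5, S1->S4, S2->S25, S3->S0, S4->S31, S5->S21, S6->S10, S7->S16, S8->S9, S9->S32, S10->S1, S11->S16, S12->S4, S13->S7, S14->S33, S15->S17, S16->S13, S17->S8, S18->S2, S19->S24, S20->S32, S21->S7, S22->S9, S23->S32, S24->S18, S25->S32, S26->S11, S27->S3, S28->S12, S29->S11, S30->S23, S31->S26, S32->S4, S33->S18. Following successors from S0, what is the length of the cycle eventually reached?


Trace from S0 until a state repeats:
  S0 -> S5 -> S21 -> S7 -> S16 -> S13 -> S7
S7 first seen at step 3, revisited at step 6.
Cycle length = 6 - 3 = 3

3


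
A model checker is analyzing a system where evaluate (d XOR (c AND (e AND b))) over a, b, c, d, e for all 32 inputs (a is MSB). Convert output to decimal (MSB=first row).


Formula: (d XOR (c AND (e AND b))) over a, b, c, d, e (32 rows)
Evaluate each row (bits = a,b,c,d,e, MSB first):
  row 0 [00000]: (0 XOR (0 AND (0 AND 0))) -> 0
  row 1 [00001]: (0 XOR (0 AND (1 AND 0))) -> 0
  row 2 [00010]: (1 XOR (0 AND (0 AND 0))) -> 1
  row 3 [00011]: (1 XOR (0 AND (1 AND 0))) -> 1
  row 4 [00100]: (0 XOR (1 AND (0 AND 0))) -> 0
  row 5 [00101]: (0 XOR (1 AND (1 AND 0))) -> 0
  row 6 [00110]: (1 XOR (1 AND (0 AND 0))) -> 1
  row 7 [00111]: (1 XOR (1 AND (1 AND 0))) -> 1
  row 8 [01000]: (0 XOR (0 AND (0 AND 1))) -> 0
  row 9 [01001]: (0 XOR (0 AND (1 AND 1))) -> 0
  row 10 [01010]: (1 XOR (0 AND (0 AND 1))) -> 1
  row 11 [01011]: (1 XOR (0 AND (1 AND 1))) -> 1
  row 12 [01100]: (0 XOR (1 AND (0 AND 1))) -> 0
  row 13 [01101]: (0 XOR (1 AND (1 AND 1))) -> 1
  row 14 [01110]: (1 XOR (1 AND (0 AND 1))) -> 1
  row 15 [01111]: (1 XOR (1 AND (1 AND 1))) -> 0
  row 16 [10000]: (0 XOR (0 AND (0 AND 0))) -> 0
  row 17 [10001]: (0 XOR (0 AND (1 AND 0))) -> 0
  row 18 [10010]: (1 XOR (0 AND (0 AND 0))) -> 1
  row 19 [10011]: (1 XOR (0 AND (1 AND 0))) -> 1
  row 20 [10100]: (0 XOR (1 AND (0 AND 0))) -> 0
  row 21 [10101]: (0 XOR (1 AND (1 AND 0))) -> 0
  row 22 [10110]: (1 XOR (1 AND (0 AND 0))) -> 1
  row 23 [10111]: (1 XOR (1 AND (1 AND 0))) -> 1
  row 24 [11000]: (0 XOR (0 AND (0 AND 1))) -> 0
  row 25 [11001]: (0 XOR (0 AND (1 AND 1))) -> 0
  row 26 [11010]: (1 XOR (0 AND (0 AND 1))) -> 1
  row 27 [11011]: (1 XOR (0 AND (1 AND 1))) -> 1
  row 28 [11100]: (0 XOR (1 AND (0 AND 1))) -> 0
  row 29 [11101]: (0 XOR (1 AND (1 AND 1))) -> 1
  row 30 [11110]: (1 XOR (1 AND (0 AND 1))) -> 1
  row 31 [11111]: (1 XOR (1 AND (1 AND 1))) -> 0
Full result column, 4 rows per line (a,b,c fixed per line; d,e runs 00..11 left to right):
  rows 0-3 [a,b,c=000]: 0011  = hex 3
  rows 4-7 [a,b,c=001]: 0011  = hex 3
  rows 8-11 [a,b,c=010]: 0011  = hex 3
  rows 12-15 [a,b,c=011]: 0110  = hex 6
  rows 16-19 [a,b,c=100]: 0011  = hex 3
  rows 20-23 [a,b,c=101]: 0011  = hex 3
  rows 24-27 [a,b,c=110]: 0011  = hex 3
  rows 28-31 [a,b,c=111]: 0110  = hex 6
Output column (row 0 .. row 31) = 00110011001101100011001100110110
Output column grouped in 4s = 0011 0011 0011 0110 0011 0011 0011 0110 = 0x33363336
Convert to decimal digit by digit (value = value*16 + digit):
  3 -> 3
  3*16 + 3 = 51
  51*16 + 3 = 819
  819*16 + 6 = 13110
  13110*16 + 3 = 209763
  209763*16 + 3 = 3356211
  3356211*16 + 3 = 53699379
  53699379*16 + 6 = 859190070
Decimal = 859190070

859190070


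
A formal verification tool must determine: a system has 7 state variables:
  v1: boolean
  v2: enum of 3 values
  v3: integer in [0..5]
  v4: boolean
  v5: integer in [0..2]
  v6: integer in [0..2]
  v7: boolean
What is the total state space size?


State space = product of domain sizes of all variables.
Domain sizes:
  v1 (boolean): 2
  v2 (enum of 3 values): 3
  v3 (integer in [0..5]): 6
  v4 (boolean): 2
  v5 (integer in [0..2]): 3
  v6 (integer in [0..2]): 3
  v7 (boolean): 2
Product = 2 * 3 * 6 * 2 * 3 * 3 * 2 = 1296

1296


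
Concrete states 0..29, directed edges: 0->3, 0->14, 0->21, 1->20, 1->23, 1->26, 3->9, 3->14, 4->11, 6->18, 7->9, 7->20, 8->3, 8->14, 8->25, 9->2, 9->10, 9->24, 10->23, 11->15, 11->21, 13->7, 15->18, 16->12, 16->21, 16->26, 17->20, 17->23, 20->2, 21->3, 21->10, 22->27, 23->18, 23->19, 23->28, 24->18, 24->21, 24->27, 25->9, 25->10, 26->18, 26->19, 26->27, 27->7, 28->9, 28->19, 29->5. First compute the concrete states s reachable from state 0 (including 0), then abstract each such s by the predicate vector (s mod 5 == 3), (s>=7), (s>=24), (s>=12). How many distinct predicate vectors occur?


BFS from 0:
Concrete reachable: {0, 2, 3, 7, 9, 10, 14, 18, 19, 20, 21, 23, 24, 27, 28}
Abstract via predicates (s mod 5 == 3), (s>=7), (s>=24), (s>=12):
  (0,0,0,0) <- {0, 2}
  (0,1,0,0) <- {7, 9, 10}
  (0,1,0,1) <- {14, 19, 20, 21}
  (0,1,1,1) <- {24, 27}
  (1,0,0,0) <- {3}
  (1,1,0,1) <- {18, 23}
  (1,1,1,1) <- {28}
Distinct abstract states = 7

7


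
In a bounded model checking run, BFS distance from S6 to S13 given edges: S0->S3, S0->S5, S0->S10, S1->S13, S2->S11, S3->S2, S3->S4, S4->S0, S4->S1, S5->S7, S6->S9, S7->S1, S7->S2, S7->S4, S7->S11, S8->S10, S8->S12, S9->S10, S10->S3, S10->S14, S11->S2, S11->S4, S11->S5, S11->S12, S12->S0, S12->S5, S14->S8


BFS layer-by-layer from S6:
  dist 0: {S6}
  dist 1: {S9}
  dist 2: {S10}
  dist 3: {S3, S14}
  dist 4: {S2, S4, S8}
  dist 5: {S0, S1, S11, S12}
  dist 6: {S5, S13}
  -> S13 reached at distance 6
Shortest path length = 6

6


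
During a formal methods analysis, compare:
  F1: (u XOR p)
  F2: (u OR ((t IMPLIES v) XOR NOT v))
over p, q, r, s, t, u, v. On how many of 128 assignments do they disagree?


F1 = (u XOR p)
F2 = (u OR ((t IMPLIES v) XOR NOT v))
Evaluate both on each of 128 rows (bits = p,q,r,s,t,u,v):
  row 0 [0000000]: F1=0 F2=0 -> 0
  row 1 [0000001]: F1=0 F2=1 (differ) -> 1
  row 2 [0000010]: F1=1 F2=1 -> 0
  row 3 [0000011]: F1=1 F2=1 -> 0
  row 4 [0000100]: F1=0 F2=1 (differ) -> 1
  (every remaining row is evaluated the same way; all 128 results are listed next)
Full result column, 8 rows per line (p,q,r,s fixed per line; t,u,v runs 000..111 left to right):
  rows 0-7 [p,q,r,s=0000]: 01001100  (ones: 3)
  rows 8-15 [p,q,r,s=0001]: 01001100  (ones: 3)
  rows 16-23 [p,q,r,s=0010]: 01001100  (ones: 3)
  rows 24-31 [p,q,r,s=0011]: 01001100  (ones: 3)
  rows 32-39 [p,q,r,s=0100]: 01001100  (ones: 3)
  rows 40-47 [p,q,r,s=0101]: 01001100  (ones: 3)
  rows 48-55 [p,q,r,s=0110]: 01001100  (ones: 3)
  rows 56-63 [p,q,r,s=0111]: 01001100  (ones: 3)
  rows 64-71 [p,q,r,s=1000]: 10110011  (ones: 5)
  rows 72-79 [p,q,r,s=1001]: 10110011  (ones: 5)
  rows 80-87 [p,q,r,s=1010]: 10110011  (ones: 5)
  rows 88-95 [p,q,r,s=1011]: 10110011  (ones: 5)
  rows 96-103 [p,q,r,s=1100]: 10110011  (ones: 5)
  rows 104-111 [p,q,r,s=1101]: 10110011  (ones: 5)
  rows 112-119 [p,q,r,s=1110]: 10110011  (ones: 5)
  rows 120-127 [p,q,r,s=1111]: 10110011  (ones: 5)
Disagreements = 3+3+3+3+3+3+3+3+5+5+5+5+5+5+5+5 = 64

64


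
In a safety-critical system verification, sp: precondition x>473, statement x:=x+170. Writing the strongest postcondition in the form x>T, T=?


Formula: sp(P, x:=E) = exists old_x. (x = E[old_x/x]) AND P[old_x/x] (old_x is the value of x before the assignment; eliminate old_x by solving x = E[old_x/x] for old_x)
Step 1: Precondition P: x>473, i.e. old_x > 473
Step 2: Assignment gives x = old_x + 170, so old_x = x - 170
Step 3: Substitute into P: x - 170 > 473
Step 4: Simplify: x > 473+170 = 643

643


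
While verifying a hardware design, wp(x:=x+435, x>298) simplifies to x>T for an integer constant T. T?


Formula: wp(x:=E, P) = P[E/x] (substitute E for x in postcondition)
Step 1: Postcondition: x>298
Step 2: Substitute x+435 for x: x+435>298
Step 3: Solve for x: x > 298-435 = -137

-137


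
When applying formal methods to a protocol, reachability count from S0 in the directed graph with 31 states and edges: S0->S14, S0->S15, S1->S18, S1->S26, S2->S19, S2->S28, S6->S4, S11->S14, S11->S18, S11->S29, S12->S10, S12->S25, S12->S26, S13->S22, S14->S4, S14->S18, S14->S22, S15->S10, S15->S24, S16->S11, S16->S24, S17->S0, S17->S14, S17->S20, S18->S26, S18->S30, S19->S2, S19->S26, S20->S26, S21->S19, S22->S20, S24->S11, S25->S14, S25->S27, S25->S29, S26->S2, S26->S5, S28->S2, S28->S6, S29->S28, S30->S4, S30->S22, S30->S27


BFS from S0:
  layer 0: {S0}
  layer 1: {S14, S15}
  layer 2: {S4, S10, S18, S22, S24}
  layer 3: {S11, S20, S26, S30}
  layer 4: {S2, S5, S27, S29}
  layer 5: {S19, S28}
  layer 6: {S6}
Reachable set: {S0, S2, S4, S5, S6, S10, S11, S14, S15, S18, S19, S20, S22, S24, S26, S27, S28, S29, S30}
Count = 19

19


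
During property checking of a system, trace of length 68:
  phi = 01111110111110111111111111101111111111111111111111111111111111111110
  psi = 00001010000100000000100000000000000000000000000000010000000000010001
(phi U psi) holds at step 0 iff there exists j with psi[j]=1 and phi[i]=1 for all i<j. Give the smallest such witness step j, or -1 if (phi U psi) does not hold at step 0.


(phi U psi) at 0: need smallest j with psi[j]=1 and phi[i]=1 for all i in [0,j).
Scan from step 0:
  step 0: phi=0 -> phi-prefix broken from here
  step 4: psi=1 but phi already failed -> not a witness
  step 6: psi=1 but phi already failed -> not a witness
  step 11: psi=1 but phi already failed -> not a witness
  step 20: psi=1 but phi already failed -> not a witness
  step 51: psi=1 but phi already failed -> not a witness
  step 63: psi=1 but phi already failed -> not a witness
  step 67: psi=1 but phi already failed -> not a witness
  end of trace: no witness -> -1
Witness step = -1

-1


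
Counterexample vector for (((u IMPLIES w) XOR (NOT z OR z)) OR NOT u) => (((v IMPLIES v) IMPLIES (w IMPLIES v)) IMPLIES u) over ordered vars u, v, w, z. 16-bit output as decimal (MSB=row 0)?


F1 = (((u IMPLIES w) XOR (NOT z OR z)) OR NOT u)
F2 = (((v IMPLIES v) IMPLIES (w IMPLIES v)) IMPLIES u)
Counterexample to F1=>F2 is where F1=1 and F2=0.
Evaluate each row (bits = u,v,w,z, MSB first):
  row 0 [0000]: F1=1 F2=0 -> F1&~F2 -> 1
  row 1 [0001]: F1=1 F2=0 -> F1&~F2 -> 1
  row 2 [0010]: F1=1 F2=1 -> F1&~F2 -> 0
  row 3 [0011]: F1=1 F2=1 -> F1&~F2 -> 0
  row 4 [0100]: F1=1 F2=0 -> F1&~F2 -> 1
  row 5 [0101]: F1=1 F2=0 -> F1&~F2 -> 1
  row 6 [0110]: F1=1 F2=0 -> F1&~F2 -> 1
  row 7 [0111]: F1=1 F2=0 -> F1&~F2 -> 1
  row 8 [1000]: F1=1 F2=1 -> F1&~F2 -> 0
  row 9 [1001]: F1=1 F2=1 -> F1&~F2 -> 0
  row 10 [1010]: F1=0 F2=1 -> F1&~F2 -> 0
  row 11 [1011]: F1=0 F2=1 -> F1&~F2 -> 0
  row 12 [1100]: F1=1 F2=1 -> F1&~F2 -> 0
  row 13 [1101]: F1=1 F2=1 -> F1&~F2 -> 0
  row 14 [1110]: F1=0 F2=1 -> F1&~F2 -> 0
  row 15 [1111]: F1=0 F2=1 -> F1&~F2 -> 0
Full result column, 4 rows per line (u,v fixed per line; w,z runs 00..11 left to right):
  rows 0-3 [u,v=00]: 1100  = hex C
  rows 4-7 [u,v=01]: 1111  = hex F
  rows 8-11 [u,v=10]: 0000  = hex 0
  rows 12-15 [u,v=11]: 0000  = hex 0
Counterexample vector (row 0 .. row 15) = 1100111100000000
Output column grouped in 4s = 1100 1111 0000 0000 = 0xCF00
Convert to decimal digit by digit (value = value*16 + digit):
  C -> 12
  12*16 + 15 (F) = 207
  207*16 + 0 = 3312
  3312*16 + 0 = 52992
Decimal = 52992

52992
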